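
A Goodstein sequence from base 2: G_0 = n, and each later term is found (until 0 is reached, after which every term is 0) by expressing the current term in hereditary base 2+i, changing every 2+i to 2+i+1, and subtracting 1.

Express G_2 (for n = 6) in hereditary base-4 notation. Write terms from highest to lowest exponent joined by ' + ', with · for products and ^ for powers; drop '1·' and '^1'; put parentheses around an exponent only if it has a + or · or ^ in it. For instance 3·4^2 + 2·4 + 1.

4^4 + 1

G_0 = 6. HB_2(6) = 2^2 + 2. Bump = 30. G_1 = 29.
G_1 = 29. HB_3(29) = 3^3 + 2. Bump = 258. G_2 = 257.
G_2 = 257. HB_4(257) = 4^4 + 1. Bump = 3126. G_3 = 3125.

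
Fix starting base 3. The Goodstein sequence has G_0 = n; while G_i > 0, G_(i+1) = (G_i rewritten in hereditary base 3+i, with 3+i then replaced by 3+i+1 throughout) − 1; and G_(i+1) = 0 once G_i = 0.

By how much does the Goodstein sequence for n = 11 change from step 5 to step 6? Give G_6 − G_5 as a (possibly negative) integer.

step 0: 11 = 3^2 + 2; sub 4 for 3: 4^2 + 2; = 18; G_1 = 18−1 = 17
step 1: 17 = 4^2 + 1; sub 5 for 4: 5^2 + 1; = 26; G_2 = 26−1 = 25
step 2: 25 = 5^2; sub 6 for 5: 6^2; = 36; G_3 = 36−1 = 35
step 3: 35 = 5·6 + 5; sub 7 for 6: 5·7 + 5; = 40; G_4 = 40−1 = 39
step 4: 39 = 5·7 + 4; sub 8 for 7: 5·8 + 4; = 44; G_5 = 44−1 = 43
step 5: 43 = 5·8 + 3; sub 9 for 8: 5·9 + 3; = 48; G_6 = 48−1 = 47

4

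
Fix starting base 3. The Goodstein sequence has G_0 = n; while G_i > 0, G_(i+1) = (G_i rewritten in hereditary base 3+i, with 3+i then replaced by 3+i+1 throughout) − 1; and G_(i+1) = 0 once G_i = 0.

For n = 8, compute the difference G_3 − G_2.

1

8 —HB3→ 2·3 + 2 —bump→ 2·4 + 2 = 10 —(−1)→ 9
9 —HB4→ 2·4 + 1 —bump→ 2·5 + 1 = 11 —(−1)→ 10
10 —HB5→ 2·5 —bump→ 2·6 = 12 —(−1)→ 11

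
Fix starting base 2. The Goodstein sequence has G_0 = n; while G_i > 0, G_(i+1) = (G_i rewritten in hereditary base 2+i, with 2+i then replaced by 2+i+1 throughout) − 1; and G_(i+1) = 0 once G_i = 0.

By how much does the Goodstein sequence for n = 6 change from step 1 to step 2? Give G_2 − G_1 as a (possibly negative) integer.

228

(0) 6|_2 = 2^2 + 2 ↦ 3^3 + 3|_3 = 30 ⇒ 29
(1) 29|_3 = 3^3 + 2 ↦ 4^4 + 2|_4 = 258 ⇒ 257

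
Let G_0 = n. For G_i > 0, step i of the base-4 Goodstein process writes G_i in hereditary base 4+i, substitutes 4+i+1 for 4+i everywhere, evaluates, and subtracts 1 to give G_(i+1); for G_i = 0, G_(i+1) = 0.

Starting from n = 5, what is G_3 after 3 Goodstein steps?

(0) 5|_4 = 4 + 1 ↦ 5 + 1|_5 = 6 ⇒ 5
(1) 5|_5 = 5 ↦ 6|_6 = 6 ⇒ 5
(2) 5|_6 = 5 ↦ 5|_7 = 5 ⇒ 4
(3) 4|_7 = 4 ↦ 4|_8 = 4 ⇒ 3

4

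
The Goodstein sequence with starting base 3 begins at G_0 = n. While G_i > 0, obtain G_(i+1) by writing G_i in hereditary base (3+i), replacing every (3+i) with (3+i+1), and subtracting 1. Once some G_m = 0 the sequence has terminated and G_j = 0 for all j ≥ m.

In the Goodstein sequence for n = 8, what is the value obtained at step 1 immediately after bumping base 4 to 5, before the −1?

i=0: 8 = 2·3 + 2 (b=3); 3→4: 2·4 + 2 = 10; 10−1 = 9
i=1: 9 = 2·4 + 1 (b=4); 4→5: 2·5 + 1 = 11; 11−1 = 10

11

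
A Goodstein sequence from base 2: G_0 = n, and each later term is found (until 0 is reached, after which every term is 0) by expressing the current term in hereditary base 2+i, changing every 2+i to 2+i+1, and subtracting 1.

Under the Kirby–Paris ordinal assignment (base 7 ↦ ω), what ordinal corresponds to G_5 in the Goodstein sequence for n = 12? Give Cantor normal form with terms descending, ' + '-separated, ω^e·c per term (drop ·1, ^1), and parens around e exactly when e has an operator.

[0] 12 ≡ 2^(2 + 1) + 2^2 (base 2). Lift 3: 108. −1: 107.
[1] 107 ≡ 3^(3 + 1) + 2·3^2 + 2·3 + 2 (base 3). Lift 4: 1066. −1: 1065.
[2] 1065 ≡ 4^(4 + 1) + 2·4^2 + 2·4 + 1 (base 4). Lift 5: 15686. −1: 15685.
[3] 15685 ≡ 5^(5 + 1) + 2·5^2 + 2·5 (base 5). Lift 6: 280020. −1: 280019.
[4] 280019 ≡ 6^(6 + 1) + 2·6^2 + 6 + 5 (base 6). Lift 7: 5764911. −1: 5764910.

ω^(ω + 1) + ω^2·2 + ω + 4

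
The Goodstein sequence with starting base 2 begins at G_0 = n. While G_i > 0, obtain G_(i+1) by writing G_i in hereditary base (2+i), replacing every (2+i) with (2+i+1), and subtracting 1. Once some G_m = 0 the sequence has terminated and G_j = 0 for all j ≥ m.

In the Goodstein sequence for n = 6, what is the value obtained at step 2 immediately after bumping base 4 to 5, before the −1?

G_0 = 6. HB_2(6) = 2^2 + 2. Bump = 30. G_1 = 29.
G_1 = 29. HB_3(29) = 3^3 + 2. Bump = 258. G_2 = 257.

3126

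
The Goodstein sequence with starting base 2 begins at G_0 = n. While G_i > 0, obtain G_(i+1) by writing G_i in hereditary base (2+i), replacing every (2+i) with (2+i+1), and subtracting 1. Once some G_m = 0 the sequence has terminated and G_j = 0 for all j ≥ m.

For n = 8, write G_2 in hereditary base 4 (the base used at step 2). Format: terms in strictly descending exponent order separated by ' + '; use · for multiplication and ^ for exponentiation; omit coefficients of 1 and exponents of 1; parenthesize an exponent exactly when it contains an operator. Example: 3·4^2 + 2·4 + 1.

G_0=8  [base 2] 2^(2 + 1)  →[2↦3]→  3^(3 + 1) = 81  −1 ⇒ G_1=80
G_1=80  [base 3] 2·3^3 + 2·3^2 + 2·3 + 2  →[3↦4]→  2·4^4 + 2·4^2 + 2·4 + 2 = 554  −1 ⇒ G_2=553

2·4^4 + 2·4^2 + 2·4 + 1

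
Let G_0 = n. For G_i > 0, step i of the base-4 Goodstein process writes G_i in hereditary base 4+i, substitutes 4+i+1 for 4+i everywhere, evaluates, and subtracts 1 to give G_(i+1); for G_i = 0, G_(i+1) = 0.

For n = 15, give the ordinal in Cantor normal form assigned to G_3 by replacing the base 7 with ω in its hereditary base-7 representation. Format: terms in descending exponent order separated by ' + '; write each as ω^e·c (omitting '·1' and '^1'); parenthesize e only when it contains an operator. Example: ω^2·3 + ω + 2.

G_0 = 15. HB_4(15) = 3·4 + 3. Bump = 18. G_1 = 17.
G_1 = 17. HB_5(17) = 3·5 + 2. Bump = 20. G_2 = 19.
G_2 = 19. HB_6(19) = 3·6 + 1. Bump = 22. G_3 = 21.
G_3 = 21. HB_7(21) = 3·7. Bump = 24. G_4 = 23.

ω·3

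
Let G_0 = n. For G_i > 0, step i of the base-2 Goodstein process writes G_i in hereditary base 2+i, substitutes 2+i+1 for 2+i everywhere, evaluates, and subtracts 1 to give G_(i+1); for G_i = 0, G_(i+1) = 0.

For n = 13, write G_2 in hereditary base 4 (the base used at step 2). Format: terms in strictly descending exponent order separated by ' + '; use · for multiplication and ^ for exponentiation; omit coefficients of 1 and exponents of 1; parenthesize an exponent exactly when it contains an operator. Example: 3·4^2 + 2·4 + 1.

4^(4 + 1) + 3·4^3 + 3·4^2 + 3·4 + 3

[0] 13 ≡ 2^(2 + 1) + 2^2 + 1 (base 2). Lift 3: 109. −1: 108.
[1] 108 ≡ 3^(3 + 1) + 3^3 (base 3). Lift 4: 1280. −1: 1279.
[2] 1279 ≡ 4^(4 + 1) + 3·4^3 + 3·4^2 + 3·4 + 3 (base 4). Lift 5: 16093. −1: 16092.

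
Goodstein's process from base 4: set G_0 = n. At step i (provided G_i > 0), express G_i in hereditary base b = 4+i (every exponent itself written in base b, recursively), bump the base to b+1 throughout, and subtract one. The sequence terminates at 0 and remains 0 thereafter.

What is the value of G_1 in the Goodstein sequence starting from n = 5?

5

(0) 5|_4 = 4 + 1 ↦ 5 + 1|_5 = 6 ⇒ 5
(1) 5|_5 = 5 ↦ 6|_6 = 6 ⇒ 5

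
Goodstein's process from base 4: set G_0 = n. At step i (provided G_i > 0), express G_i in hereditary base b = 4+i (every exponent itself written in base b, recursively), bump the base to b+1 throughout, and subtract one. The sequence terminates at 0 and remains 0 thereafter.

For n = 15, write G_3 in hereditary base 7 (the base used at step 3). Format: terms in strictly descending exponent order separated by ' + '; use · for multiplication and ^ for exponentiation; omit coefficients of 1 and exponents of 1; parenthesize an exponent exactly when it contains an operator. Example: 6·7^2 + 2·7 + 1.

step 0: 15 = 3·4 + 3; sub 5 for 4: 3·5 + 3; = 18; G_1 = 18−1 = 17
step 1: 17 = 3·5 + 2; sub 6 for 5: 3·6 + 2; = 20; G_2 = 20−1 = 19
step 2: 19 = 3·6 + 1; sub 7 for 6: 3·7 + 1; = 22; G_3 = 22−1 = 21

3·7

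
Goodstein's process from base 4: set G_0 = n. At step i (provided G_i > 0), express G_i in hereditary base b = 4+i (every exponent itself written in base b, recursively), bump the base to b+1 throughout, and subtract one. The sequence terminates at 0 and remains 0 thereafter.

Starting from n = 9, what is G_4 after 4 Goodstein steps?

11

G_0=9  [base 4] 2·4 + 1  →[4↦5]→  2·5 + 1 = 11  −1 ⇒ G_1=10
G_1=10  [base 5] 2·5  →[5↦6]→  2·6 = 12  −1 ⇒ G_2=11
G_2=11  [base 6] 6 + 5  →[6↦7]→  7 + 5 = 12  −1 ⇒ G_3=11
G_3=11  [base 7] 7 + 4  →[7↦8]→  8 + 4 = 12  −1 ⇒ G_4=11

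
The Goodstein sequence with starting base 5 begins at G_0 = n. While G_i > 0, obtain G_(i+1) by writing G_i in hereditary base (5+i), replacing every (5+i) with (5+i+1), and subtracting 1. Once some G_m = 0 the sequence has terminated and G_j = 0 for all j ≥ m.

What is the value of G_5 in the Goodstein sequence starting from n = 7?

i=0: 7 = 5 + 2 (b=5); 5→6: 6 + 2 = 8; 8−1 = 7
i=1: 7 = 6 + 1 (b=6); 6→7: 7 + 1 = 8; 8−1 = 7
i=2: 7 = 7 (b=7); 7→8: 8 = 8; 8−1 = 7
i=3: 7 = 7 (b=8); 8→9: 7 = 7; 7−1 = 6
i=4: 6 = 6 (b=9); 9→10: 6 = 6; 6−1 = 5
i=5: 5 = 5 (b=10); 10→11: 5 = 5; 5−1 = 4

5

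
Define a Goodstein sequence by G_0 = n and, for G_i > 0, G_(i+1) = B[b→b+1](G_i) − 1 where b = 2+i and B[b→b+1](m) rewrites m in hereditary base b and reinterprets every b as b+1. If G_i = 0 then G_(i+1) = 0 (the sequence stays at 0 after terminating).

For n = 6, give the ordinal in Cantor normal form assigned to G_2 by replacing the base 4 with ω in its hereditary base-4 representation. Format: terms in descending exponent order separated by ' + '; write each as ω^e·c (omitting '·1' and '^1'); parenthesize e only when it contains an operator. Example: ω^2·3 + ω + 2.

base 2: 6 = 2^2 + 2; at 3: 3^3 + 3 = 30; next = 29
base 3: 29 = 3^3 + 2; at 4: 4^4 + 2 = 258; next = 257
base 4: 257 = 4^4 + 1; at 5: 5^5 + 1 = 3126; next = 3125

ω^ω + 1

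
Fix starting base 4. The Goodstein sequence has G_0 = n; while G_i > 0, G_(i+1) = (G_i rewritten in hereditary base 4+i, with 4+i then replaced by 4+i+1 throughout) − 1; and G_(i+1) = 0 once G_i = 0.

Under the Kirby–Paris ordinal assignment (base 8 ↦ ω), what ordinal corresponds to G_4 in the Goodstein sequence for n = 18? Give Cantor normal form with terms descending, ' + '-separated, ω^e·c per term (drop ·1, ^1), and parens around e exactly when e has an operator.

ω·6 + 5

(0) 18|_4 = 4^2 + 2 ↦ 5^2 + 2|_5 = 27 ⇒ 26
(1) 26|_5 = 5^2 + 1 ↦ 6^2 + 1|_6 = 37 ⇒ 36
(2) 36|_6 = 6^2 ↦ 7^2|_7 = 49 ⇒ 48
(3) 48|_7 = 6·7 + 6 ↦ 6·8 + 6|_8 = 54 ⇒ 53
(4) 53|_8 = 6·8 + 5 ↦ 6·9 + 5|_9 = 59 ⇒ 58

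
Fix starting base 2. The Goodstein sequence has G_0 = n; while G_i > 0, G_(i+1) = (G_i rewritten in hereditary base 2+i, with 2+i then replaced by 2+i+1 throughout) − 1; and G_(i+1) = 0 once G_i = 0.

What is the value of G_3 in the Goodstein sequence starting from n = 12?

i=0: 12 = 2^(2 + 1) + 2^2 (b=2); 2→3: 3^(3 + 1) + 3^3 = 108; 108−1 = 107
i=1: 107 = 3^(3 + 1) + 2·3^2 + 2·3 + 2 (b=3); 3→4: 4^(4 + 1) + 2·4^2 + 2·4 + 2 = 1066; 1066−1 = 1065
i=2: 1065 = 4^(4 + 1) + 2·4^2 + 2·4 + 1 (b=4); 4→5: 5^(5 + 1) + 2·5^2 + 2·5 + 1 = 15686; 15686−1 = 15685
i=3: 15685 = 5^(5 + 1) + 2·5^2 + 2·5 (b=5); 5→6: 6^(6 + 1) + 2·6^2 + 2·6 = 280020; 280020−1 = 280019

15685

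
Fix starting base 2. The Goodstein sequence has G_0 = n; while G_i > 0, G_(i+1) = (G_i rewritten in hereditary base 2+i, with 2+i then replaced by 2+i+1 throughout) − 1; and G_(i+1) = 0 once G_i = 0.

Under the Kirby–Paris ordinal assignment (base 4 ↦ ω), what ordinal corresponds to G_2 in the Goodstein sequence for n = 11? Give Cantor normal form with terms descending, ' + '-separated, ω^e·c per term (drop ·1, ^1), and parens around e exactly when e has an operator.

ω^(ω + 1) + 3

(0) 11|_2 = 2^(2 + 1) + 2 + 1 ↦ 3^(3 + 1) + 3 + 1|_3 = 85 ⇒ 84
(1) 84|_3 = 3^(3 + 1) + 3 ↦ 4^(4 + 1) + 4|_4 = 1028 ⇒ 1027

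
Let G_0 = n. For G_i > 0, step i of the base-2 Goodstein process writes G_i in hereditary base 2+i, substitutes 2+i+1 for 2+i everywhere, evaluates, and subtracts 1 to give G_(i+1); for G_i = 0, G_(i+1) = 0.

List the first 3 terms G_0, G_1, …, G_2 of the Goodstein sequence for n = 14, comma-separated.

14, 110, 1281

base 2: 14 = 2^(2 + 1) + 2^2 + 2; at 3: 3^(3 + 1) + 3^3 + 3 = 111; next = 110
base 3: 110 = 3^(3 + 1) + 3^3 + 2; at 4: 4^(4 + 1) + 4^4 + 2 = 1282; next = 1281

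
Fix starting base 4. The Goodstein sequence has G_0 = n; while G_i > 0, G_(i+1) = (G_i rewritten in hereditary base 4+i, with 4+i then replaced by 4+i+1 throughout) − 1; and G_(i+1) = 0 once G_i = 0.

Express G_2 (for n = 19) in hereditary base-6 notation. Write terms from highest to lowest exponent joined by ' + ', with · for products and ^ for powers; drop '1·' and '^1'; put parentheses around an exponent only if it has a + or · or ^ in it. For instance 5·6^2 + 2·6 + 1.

i=0: 19 = 4^2 + 3 (b=4); 4→5: 5^2 + 3 = 28; 28−1 = 27
i=1: 27 = 5^2 + 2 (b=5); 5→6: 6^2 + 2 = 38; 38−1 = 37

6^2 + 1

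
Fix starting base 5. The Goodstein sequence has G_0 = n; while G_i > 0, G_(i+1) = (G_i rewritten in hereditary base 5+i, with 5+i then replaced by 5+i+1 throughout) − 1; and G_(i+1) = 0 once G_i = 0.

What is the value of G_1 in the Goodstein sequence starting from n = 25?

35

(0) 25|_5 = 5^2 ↦ 6^2|_6 = 36 ⇒ 35
(1) 35|_6 = 5·6 + 5 ↦ 5·7 + 5|_7 = 40 ⇒ 39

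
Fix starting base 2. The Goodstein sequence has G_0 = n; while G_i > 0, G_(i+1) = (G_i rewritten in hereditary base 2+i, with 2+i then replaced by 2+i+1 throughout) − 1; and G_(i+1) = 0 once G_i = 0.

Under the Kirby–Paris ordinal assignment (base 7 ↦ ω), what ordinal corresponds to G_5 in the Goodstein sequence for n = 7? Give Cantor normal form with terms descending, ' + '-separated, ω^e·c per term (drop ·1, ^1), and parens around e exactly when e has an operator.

ω^ω

[0] 7 ≡ 2^2 + 2 + 1 (base 2). Lift 3: 31. −1: 30.
[1] 30 ≡ 3^3 + 3 (base 3). Lift 4: 260. −1: 259.
[2] 259 ≡ 4^4 + 3 (base 4). Lift 5: 3128. −1: 3127.
[3] 3127 ≡ 5^5 + 2 (base 5). Lift 6: 46658. −1: 46657.
[4] 46657 ≡ 6^6 + 1 (base 6). Lift 7: 823544. −1: 823543.
[5] 823543 ≡ 7^7 (base 7). Lift 8: 16777216. −1: 16777215.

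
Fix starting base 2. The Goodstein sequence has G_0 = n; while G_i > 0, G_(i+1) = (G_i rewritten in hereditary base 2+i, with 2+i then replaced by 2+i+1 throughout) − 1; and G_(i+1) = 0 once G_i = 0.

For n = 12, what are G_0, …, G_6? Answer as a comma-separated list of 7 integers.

base 2: 12 = 2^(2 + 1) + 2^2; at 3: 3^(3 + 1) + 3^3 = 108; next = 107
base 3: 107 = 3^(3 + 1) + 2·3^2 + 2·3 + 2; at 4: 4^(4 + 1) + 2·4^2 + 2·4 + 2 = 1066; next = 1065
base 4: 1065 = 4^(4 + 1) + 2·4^2 + 2·4 + 1; at 5: 5^(5 + 1) + 2·5^2 + 2·5 + 1 = 15686; next = 15685
base 5: 15685 = 5^(5 + 1) + 2·5^2 + 2·5; at 6: 6^(6 + 1) + 2·6^2 + 2·6 = 280020; next = 280019
base 6: 280019 = 6^(6 + 1) + 2·6^2 + 6 + 5; at 7: 7^(7 + 1) + 2·7^2 + 7 + 5 = 5764911; next = 5764910
base 7: 5764910 = 7^(7 + 1) + 2·7^2 + 7 + 4; at 8: 8^(8 + 1) + 2·8^2 + 8 + 4 = 134217868; next = 134217867

12, 107, 1065, 15685, 280019, 5764910, 134217867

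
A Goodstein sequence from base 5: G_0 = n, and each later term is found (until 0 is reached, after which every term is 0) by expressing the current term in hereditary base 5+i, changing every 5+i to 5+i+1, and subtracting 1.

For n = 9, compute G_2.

9 —HB5→ 5 + 4 —bump→ 6 + 4 = 10 —(−1)→ 9
9 —HB6→ 6 + 3 —bump→ 7 + 3 = 10 —(−1)→ 9

9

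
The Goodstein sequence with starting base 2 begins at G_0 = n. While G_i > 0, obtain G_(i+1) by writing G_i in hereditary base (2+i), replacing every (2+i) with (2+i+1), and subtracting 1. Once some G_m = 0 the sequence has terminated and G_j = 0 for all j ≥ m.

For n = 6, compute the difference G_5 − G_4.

51384

6 —HB2→ 2^2 + 2 —bump→ 3^3 + 3 = 30 —(−1)→ 29
29 —HB3→ 3^3 + 2 —bump→ 4^4 + 2 = 258 —(−1)→ 257
257 —HB4→ 4^4 + 1 —bump→ 5^5 + 1 = 3126 —(−1)→ 3125
3125 —HB5→ 5^5 —bump→ 6^6 = 46656 —(−1)→ 46655
46655 —HB6→ 5·6^5 + 5·6^4 + 5·6^3 + 5·6^2 + 5·6 + 5 —bump→ 5·7^5 + 5·7^4 + 5·7^3 + 5·7^2 + 5·7 + 5 = 98040 —(−1)→ 98039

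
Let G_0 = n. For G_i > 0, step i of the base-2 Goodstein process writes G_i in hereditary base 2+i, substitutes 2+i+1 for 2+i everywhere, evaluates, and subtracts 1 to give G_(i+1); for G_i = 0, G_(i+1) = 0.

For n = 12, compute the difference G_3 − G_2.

G_0 = 12. HB_2(12) = 2^(2 + 1) + 2^2. Bump = 108. G_1 = 107.
G_1 = 107. HB_3(107) = 3^(3 + 1) + 2·3^2 + 2·3 + 2. Bump = 1066. G_2 = 1065.
G_2 = 1065. HB_4(1065) = 4^(4 + 1) + 2·4^2 + 2·4 + 1. Bump = 15686. G_3 = 15685.

14620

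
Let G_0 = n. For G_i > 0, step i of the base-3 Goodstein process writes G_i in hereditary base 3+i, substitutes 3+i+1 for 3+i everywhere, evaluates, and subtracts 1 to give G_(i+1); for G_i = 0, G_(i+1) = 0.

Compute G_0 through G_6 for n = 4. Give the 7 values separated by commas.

i=0: 4 = 3 + 1 (b=3); 3→4: 4 + 1 = 5; 5−1 = 4
i=1: 4 = 4 (b=4); 4→5: 5 = 5; 5−1 = 4
i=2: 4 = 4 (b=5); 5→6: 4 = 4; 4−1 = 3
i=3: 3 = 3 (b=6); 6→7: 3 = 3; 3−1 = 2
i=4: 2 = 2 (b=7); 7→8: 2 = 2; 2−1 = 1
i=5: 1 = 1 (b=8); 8→9: 1 = 1; 1−1 = 0

4, 4, 4, 3, 2, 1, 0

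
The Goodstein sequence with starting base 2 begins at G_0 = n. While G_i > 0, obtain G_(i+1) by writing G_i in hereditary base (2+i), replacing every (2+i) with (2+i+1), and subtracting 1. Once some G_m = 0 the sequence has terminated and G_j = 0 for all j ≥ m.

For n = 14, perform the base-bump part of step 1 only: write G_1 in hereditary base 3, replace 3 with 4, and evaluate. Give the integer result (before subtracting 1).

base 2: 14 = 2^(2 + 1) + 2^2 + 2; at 3: 3^(3 + 1) + 3^3 + 3 = 111; next = 110
base 3: 110 = 3^(3 + 1) + 3^3 + 2; at 4: 4^(4 + 1) + 4^4 + 2 = 1282; next = 1281

1282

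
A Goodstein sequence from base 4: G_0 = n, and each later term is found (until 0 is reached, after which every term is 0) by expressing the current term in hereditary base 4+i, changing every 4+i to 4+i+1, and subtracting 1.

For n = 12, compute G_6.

(0) 12|_4 = 3·4 ↦ 3·5|_5 = 15 ⇒ 14
(1) 14|_5 = 2·5 + 4 ↦ 2·6 + 4|_6 = 16 ⇒ 15
(2) 15|_6 = 2·6 + 3 ↦ 2·7 + 3|_7 = 17 ⇒ 16
(3) 16|_7 = 2·7 + 2 ↦ 2·8 + 2|_8 = 18 ⇒ 17
(4) 17|_8 = 2·8 + 1 ↦ 2·9 + 1|_9 = 19 ⇒ 18
(5) 18|_9 = 2·9 ↦ 2·10|_10 = 20 ⇒ 19
(6) 19|_10 = 10 + 9 ↦ 11 + 9|_11 = 20 ⇒ 19

19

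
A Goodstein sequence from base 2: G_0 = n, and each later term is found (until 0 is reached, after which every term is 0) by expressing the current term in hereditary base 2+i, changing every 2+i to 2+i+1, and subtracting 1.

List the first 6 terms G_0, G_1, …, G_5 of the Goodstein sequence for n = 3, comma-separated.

G_0 = 3. HB_2(3) = 2 + 1. Bump = 4. G_1 = 3.
G_1 = 3. HB_3(3) = 3. Bump = 4. G_2 = 3.
G_2 = 3. HB_4(3) = 3. Bump = 3. G_3 = 2.
G_3 = 2. HB_5(2) = 2. Bump = 2. G_4 = 1.
G_4 = 1. HB_6(1) = 1. Bump = 1. G_5 = 0.

3, 3, 3, 2, 1, 0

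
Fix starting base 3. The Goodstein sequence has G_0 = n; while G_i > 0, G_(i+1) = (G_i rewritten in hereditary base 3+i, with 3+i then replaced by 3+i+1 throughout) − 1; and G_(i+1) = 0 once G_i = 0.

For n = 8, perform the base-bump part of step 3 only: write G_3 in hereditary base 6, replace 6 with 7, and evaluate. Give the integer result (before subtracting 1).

(0) 8|_3 = 2·3 + 2 ↦ 2·4 + 2|_4 = 10 ⇒ 9
(1) 9|_4 = 2·4 + 1 ↦ 2·5 + 1|_5 = 11 ⇒ 10
(2) 10|_5 = 2·5 ↦ 2·6|_6 = 12 ⇒ 11
(3) 11|_6 = 6 + 5 ↦ 7 + 5|_7 = 12 ⇒ 11

12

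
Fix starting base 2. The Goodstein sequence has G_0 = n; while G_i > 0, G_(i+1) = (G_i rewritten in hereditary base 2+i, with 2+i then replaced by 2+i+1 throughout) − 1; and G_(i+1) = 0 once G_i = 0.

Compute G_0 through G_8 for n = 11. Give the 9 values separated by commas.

11, 84, 1027, 15627, 279937, 5764801, 134217727, 2749609302, 70077777775

[0] 11 ≡ 2^(2 + 1) + 2 + 1 (base 2). Lift 3: 85. −1: 84.
[1] 84 ≡ 3^(3 + 1) + 3 (base 3). Lift 4: 1028. −1: 1027.
[2] 1027 ≡ 4^(4 + 1) + 3 (base 4). Lift 5: 15628. −1: 15627.
[3] 15627 ≡ 5^(5 + 1) + 2 (base 5). Lift 6: 279938. −1: 279937.
[4] 279937 ≡ 6^(6 + 1) + 1 (base 6). Lift 7: 5764802. −1: 5764801.
[5] 5764801 ≡ 7^(7 + 1) (base 7). Lift 8: 134217728. −1: 134217727.
[6] 134217727 ≡ 7·8^8 + 7·8^7 + 7·8^6 + 7·8^5 + 7·8^4 + 7·8^3 + 7·8^2 + 7·8 + 7 (base 8). Lift 9: 2749609303. −1: 2749609302.
[7] 2749609302 ≡ 7·9^9 + 7·9^7 + 7·9^6 + 7·9^5 + 7·9^4 + 7·9^3 + 7·9^2 + 7·9 + 6 (base 9). Lift 10: 70077777776. −1: 70077777775.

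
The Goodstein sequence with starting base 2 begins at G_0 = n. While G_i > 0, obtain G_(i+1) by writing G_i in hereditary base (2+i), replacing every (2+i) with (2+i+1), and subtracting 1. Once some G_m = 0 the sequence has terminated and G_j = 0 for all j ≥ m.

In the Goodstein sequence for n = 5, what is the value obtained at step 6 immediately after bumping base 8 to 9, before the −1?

2455

G_0=5  [base 2] 2^2 + 1  →[2↦3]→  3^3 + 1 = 28  −1 ⇒ G_1=27
G_1=27  [base 3] 3^3  →[3↦4]→  4^4 = 256  −1 ⇒ G_2=255
G_2=255  [base 4] 3·4^3 + 3·4^2 + 3·4 + 3  →[4↦5]→  3·5^3 + 3·5^2 + 3·5 + 3 = 468  −1 ⇒ G_3=467
G_3=467  [base 5] 3·5^3 + 3·5^2 + 3·5 + 2  →[5↦6]→  3·6^3 + 3·6^2 + 3·6 + 2 = 776  −1 ⇒ G_4=775
G_4=775  [base 6] 3·6^3 + 3·6^2 + 3·6 + 1  →[6↦7]→  3·7^3 + 3·7^2 + 3·7 + 1 = 1198  −1 ⇒ G_5=1197
G_5=1197  [base 7] 3·7^3 + 3·7^2 + 3·7  →[7↦8]→  3·8^3 + 3·8^2 + 3·8 = 1752  −1 ⇒ G_6=1751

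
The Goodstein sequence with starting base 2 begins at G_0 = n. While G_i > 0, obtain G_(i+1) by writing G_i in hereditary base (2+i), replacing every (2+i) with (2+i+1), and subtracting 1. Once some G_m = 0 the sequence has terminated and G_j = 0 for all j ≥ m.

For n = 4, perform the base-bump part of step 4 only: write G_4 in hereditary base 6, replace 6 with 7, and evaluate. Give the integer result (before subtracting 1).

110

[0] 4 ≡ 2^2 (base 2). Lift 3: 27. −1: 26.
[1] 26 ≡ 2·3^2 + 2·3 + 2 (base 3). Lift 4: 42. −1: 41.
[2] 41 ≡ 2·4^2 + 2·4 + 1 (base 4). Lift 5: 61. −1: 60.
[3] 60 ≡ 2·5^2 + 2·5 (base 5). Lift 6: 84. −1: 83.
[4] 83 ≡ 2·6^2 + 6 + 5 (base 6). Lift 7: 110. −1: 109.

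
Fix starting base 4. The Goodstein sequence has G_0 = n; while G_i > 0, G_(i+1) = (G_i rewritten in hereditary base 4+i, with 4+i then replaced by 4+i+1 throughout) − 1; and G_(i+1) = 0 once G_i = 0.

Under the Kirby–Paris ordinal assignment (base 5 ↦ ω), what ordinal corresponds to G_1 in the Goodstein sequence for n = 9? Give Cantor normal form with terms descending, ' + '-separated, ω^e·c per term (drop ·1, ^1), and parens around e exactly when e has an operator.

ω·2

base 4: 9 = 2·4 + 1; at 5: 2·5 + 1 = 11; next = 10
base 5: 10 = 2·5; at 6: 2·6 = 12; next = 11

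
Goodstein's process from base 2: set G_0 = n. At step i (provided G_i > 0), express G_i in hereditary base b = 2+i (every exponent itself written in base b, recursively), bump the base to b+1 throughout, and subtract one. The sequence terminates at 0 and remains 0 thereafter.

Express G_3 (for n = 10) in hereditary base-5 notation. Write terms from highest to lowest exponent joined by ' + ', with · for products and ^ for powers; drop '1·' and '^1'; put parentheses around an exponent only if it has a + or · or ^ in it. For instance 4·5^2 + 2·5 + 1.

[0] 10 ≡ 2^(2 + 1) + 2 (base 2). Lift 3: 84. −1: 83.
[1] 83 ≡ 3^(3 + 1) + 2 (base 3). Lift 4: 1026. −1: 1025.
[2] 1025 ≡ 4^(4 + 1) + 1 (base 4). Lift 5: 15626. −1: 15625.
[3] 15625 ≡ 5^(5 + 1) (base 5). Lift 6: 279936. −1: 279935.

5^(5 + 1)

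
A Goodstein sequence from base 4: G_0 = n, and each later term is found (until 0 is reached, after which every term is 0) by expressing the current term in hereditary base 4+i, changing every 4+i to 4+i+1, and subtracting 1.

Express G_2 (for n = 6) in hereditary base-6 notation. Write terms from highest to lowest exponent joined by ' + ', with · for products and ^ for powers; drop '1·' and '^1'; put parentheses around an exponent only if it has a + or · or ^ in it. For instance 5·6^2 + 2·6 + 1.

6

base 4: 6 = 4 + 2; at 5: 5 + 2 = 7; next = 6
base 5: 6 = 5 + 1; at 6: 6 + 1 = 7; next = 6
base 6: 6 = 6; at 7: 7 = 7; next = 6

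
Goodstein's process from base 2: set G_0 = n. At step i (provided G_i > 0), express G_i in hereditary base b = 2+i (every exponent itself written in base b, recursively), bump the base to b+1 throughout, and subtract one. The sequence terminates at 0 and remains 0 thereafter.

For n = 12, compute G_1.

step 0: 12 = 2^(2 + 1) + 2^2; sub 3 for 2: 3^(3 + 1) + 3^3; = 108; G_1 = 108−1 = 107
step 1: 107 = 3^(3 + 1) + 2·3^2 + 2·3 + 2; sub 4 for 3: 4^(4 + 1) + 2·4^2 + 2·4 + 2; = 1066; G_2 = 1066−1 = 1065

107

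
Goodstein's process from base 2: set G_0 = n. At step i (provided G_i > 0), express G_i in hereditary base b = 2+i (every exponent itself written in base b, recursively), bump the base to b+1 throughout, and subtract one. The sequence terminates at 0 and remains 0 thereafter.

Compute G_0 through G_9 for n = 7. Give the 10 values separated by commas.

7, 30, 259, 3127, 46657, 823543, 16777215, 37665879, 77777775, 150051213

step 0: 7 = 2^2 + 2 + 1; sub 3 for 2: 3^3 + 3 + 1; = 31; G_1 = 31−1 = 30
step 1: 30 = 3^3 + 3; sub 4 for 3: 4^4 + 4; = 260; G_2 = 260−1 = 259
step 2: 259 = 4^4 + 3; sub 5 for 4: 5^5 + 3; = 3128; G_3 = 3128−1 = 3127
step 3: 3127 = 5^5 + 2; sub 6 for 5: 6^6 + 2; = 46658; G_4 = 46658−1 = 46657
step 4: 46657 = 6^6 + 1; sub 7 for 6: 7^7 + 1; = 823544; G_5 = 823544−1 = 823543
step 5: 823543 = 7^7; sub 8 for 7: 8^8; = 16777216; G_6 = 16777216−1 = 16777215
step 6: 16777215 = 7·8^7 + 7·8^6 + 7·8^5 + 7·8^4 + 7·8^3 + 7·8^2 + 7·8 + 7; sub 9 for 8: 7·9^7 + 7·9^6 + 7·9^5 + 7·9^4 + 7·9^3 + 7·9^2 + 7·9 + 7; = 37665880; G_7 = 37665880−1 = 37665879
step 7: 37665879 = 7·9^7 + 7·9^6 + 7·9^5 + 7·9^4 + 7·9^3 + 7·9^2 + 7·9 + 6; sub 10 for 9: 7·10^7 + 7·10^6 + 7·10^5 + 7·10^4 + 7·10^3 + 7·10^2 + 7·10 + 6; = 77777776; G_8 = 77777776−1 = 77777775
step 8: 77777775 = 7·10^7 + 7·10^6 + 7·10^5 + 7·10^4 + 7·10^3 + 7·10^2 + 7·10 + 5; sub 11 for 10: 7·11^7 + 7·11^6 + 7·11^5 + 7·11^4 + 7·11^3 + 7·11^2 + 7·11 + 5; = 150051214; G_9 = 150051214−1 = 150051213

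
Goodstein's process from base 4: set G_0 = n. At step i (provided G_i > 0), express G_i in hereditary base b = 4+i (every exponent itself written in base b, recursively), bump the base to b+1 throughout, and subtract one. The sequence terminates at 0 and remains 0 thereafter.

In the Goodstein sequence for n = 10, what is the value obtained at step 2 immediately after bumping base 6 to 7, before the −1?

G_0 = 10. HB_4(10) = 2·4 + 2. Bump = 12. G_1 = 11.
G_1 = 11. HB_5(11) = 2·5 + 1. Bump = 13. G_2 = 12.
G_2 = 12. HB_6(12) = 2·6. Bump = 14. G_3 = 13.

14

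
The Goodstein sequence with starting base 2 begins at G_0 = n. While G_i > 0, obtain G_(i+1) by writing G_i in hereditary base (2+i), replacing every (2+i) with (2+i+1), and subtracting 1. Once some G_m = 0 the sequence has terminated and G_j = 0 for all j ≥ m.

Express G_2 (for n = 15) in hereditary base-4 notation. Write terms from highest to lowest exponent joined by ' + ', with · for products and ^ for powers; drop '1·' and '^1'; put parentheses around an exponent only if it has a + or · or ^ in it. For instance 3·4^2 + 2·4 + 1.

4^(4 + 1) + 4^4 + 3

15 —HB2→ 2^(2 + 1) + 2^2 + 2 + 1 —bump→ 3^(3 + 1) + 3^3 + 3 + 1 = 112 —(−1)→ 111
111 —HB3→ 3^(3 + 1) + 3^3 + 3 —bump→ 4^(4 + 1) + 4^4 + 4 = 1284 —(−1)→ 1283
1283 —HB4→ 4^(4 + 1) + 4^4 + 3 —bump→ 5^(5 + 1) + 5^5 + 3 = 18753 —(−1)→ 18752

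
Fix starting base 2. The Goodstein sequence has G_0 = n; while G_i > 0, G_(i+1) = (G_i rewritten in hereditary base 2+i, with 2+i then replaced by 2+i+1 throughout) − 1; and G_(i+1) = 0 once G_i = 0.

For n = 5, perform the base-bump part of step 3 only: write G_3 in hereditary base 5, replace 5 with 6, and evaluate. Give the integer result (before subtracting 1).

i=0: 5 = 2^2 + 1 (b=2); 2→3: 3^3 + 1 = 28; 28−1 = 27
i=1: 27 = 3^3 (b=3); 3→4: 4^4 = 256; 256−1 = 255
i=2: 255 = 3·4^3 + 3·4^2 + 3·4 + 3 (b=4); 4→5: 3·5^3 + 3·5^2 + 3·5 + 3 = 468; 468−1 = 467

776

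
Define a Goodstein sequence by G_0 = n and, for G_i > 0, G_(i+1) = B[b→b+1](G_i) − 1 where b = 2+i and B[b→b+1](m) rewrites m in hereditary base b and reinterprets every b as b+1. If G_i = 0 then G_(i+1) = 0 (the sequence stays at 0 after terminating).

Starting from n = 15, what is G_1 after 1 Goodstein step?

111

base 2: 15 = 2^(2 + 1) + 2^2 + 2 + 1; at 3: 3^(3 + 1) + 3^3 + 3 + 1 = 112; next = 111
base 3: 111 = 3^(3 + 1) + 3^3 + 3; at 4: 4^(4 + 1) + 4^4 + 4 = 1284; next = 1283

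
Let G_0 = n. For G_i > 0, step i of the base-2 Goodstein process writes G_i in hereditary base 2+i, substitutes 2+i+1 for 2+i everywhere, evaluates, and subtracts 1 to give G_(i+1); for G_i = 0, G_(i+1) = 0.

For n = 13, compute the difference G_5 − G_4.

i=0: 13 = 2^(2 + 1) + 2^2 + 1 (b=2); 2→3: 3^(3 + 1) + 3^3 + 1 = 109; 109−1 = 108
i=1: 108 = 3^(3 + 1) + 3^3 (b=3); 3→4: 4^(4 + 1) + 4^4 = 1280; 1280−1 = 1279
i=2: 1279 = 4^(4 + 1) + 3·4^3 + 3·4^2 + 3·4 + 3 (b=4); 4→5: 5^(5 + 1) + 3·5^3 + 3·5^2 + 3·5 + 3 = 16093; 16093−1 = 16092
i=3: 16092 = 5^(5 + 1) + 3·5^3 + 3·5^2 + 3·5 + 2 (b=5); 5→6: 6^(6 + 1) + 3·6^3 + 3·6^2 + 3·6 + 2 = 280712; 280712−1 = 280711
i=4: 280711 = 6^(6 + 1) + 3·6^3 + 3·6^2 + 3·6 + 1 (b=6); 6→7: 7^(7 + 1) + 3·7^3 + 3·7^2 + 3·7 + 1 = 5765999; 5765999−1 = 5765998

5485287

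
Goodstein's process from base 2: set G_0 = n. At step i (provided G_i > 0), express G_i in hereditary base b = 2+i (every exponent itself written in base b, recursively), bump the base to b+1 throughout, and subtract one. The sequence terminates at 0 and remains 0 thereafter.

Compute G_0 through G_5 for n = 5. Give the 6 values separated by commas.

5, 27, 255, 467, 775, 1197

[0] 5 ≡ 2^2 + 1 (base 2). Lift 3: 28. −1: 27.
[1] 27 ≡ 3^3 (base 3). Lift 4: 256. −1: 255.
[2] 255 ≡ 3·4^3 + 3·4^2 + 3·4 + 3 (base 4). Lift 5: 468. −1: 467.
[3] 467 ≡ 3·5^3 + 3·5^2 + 3·5 + 2 (base 5). Lift 6: 776. −1: 775.
[4] 775 ≡ 3·6^3 + 3·6^2 + 3·6 + 1 (base 6). Lift 7: 1198. −1: 1197.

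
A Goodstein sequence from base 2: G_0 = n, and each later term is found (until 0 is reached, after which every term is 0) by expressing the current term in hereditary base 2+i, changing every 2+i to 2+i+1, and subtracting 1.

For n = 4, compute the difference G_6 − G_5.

G_0 = 4. HB_2(4) = 2^2. Bump = 27. G_1 = 26.
G_1 = 26. HB_3(26) = 2·3^2 + 2·3 + 2. Bump = 42. G_2 = 41.
G_2 = 41. HB_4(41) = 2·4^2 + 2·4 + 1. Bump = 61. G_3 = 60.
G_3 = 60. HB_5(60) = 2·5^2 + 2·5. Bump = 84. G_4 = 83.
G_4 = 83. HB_6(83) = 2·6^2 + 6 + 5. Bump = 110. G_5 = 109.
G_5 = 109. HB_7(109) = 2·7^2 + 7 + 4. Bump = 140. G_6 = 139.

30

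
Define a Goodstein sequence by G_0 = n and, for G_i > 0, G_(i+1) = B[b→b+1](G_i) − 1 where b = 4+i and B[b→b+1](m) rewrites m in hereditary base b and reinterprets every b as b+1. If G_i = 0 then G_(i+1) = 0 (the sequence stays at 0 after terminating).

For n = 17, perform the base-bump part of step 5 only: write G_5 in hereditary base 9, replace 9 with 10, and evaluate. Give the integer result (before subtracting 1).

52

[0] 17 ≡ 4^2 + 1 (base 4). Lift 5: 26. −1: 25.
[1] 25 ≡ 5^2 (base 5). Lift 6: 36. −1: 35.
[2] 35 ≡ 5·6 + 5 (base 6). Lift 7: 40. −1: 39.
[3] 39 ≡ 5·7 + 4 (base 7). Lift 8: 44. −1: 43.
[4] 43 ≡ 5·8 + 3 (base 8). Lift 9: 48. −1: 47.
[5] 47 ≡ 5·9 + 2 (base 9). Lift 10: 52. −1: 51.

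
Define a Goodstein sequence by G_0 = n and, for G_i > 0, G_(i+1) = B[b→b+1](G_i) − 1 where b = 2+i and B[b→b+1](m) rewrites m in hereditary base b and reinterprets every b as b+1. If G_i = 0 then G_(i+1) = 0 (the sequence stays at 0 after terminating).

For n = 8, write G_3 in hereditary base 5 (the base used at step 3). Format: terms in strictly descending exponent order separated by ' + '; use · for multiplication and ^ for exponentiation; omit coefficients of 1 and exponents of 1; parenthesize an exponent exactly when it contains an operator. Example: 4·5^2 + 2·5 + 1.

step 0: 8 = 2^(2 + 1); sub 3 for 2: 3^(3 + 1); = 81; G_1 = 81−1 = 80
step 1: 80 = 2·3^3 + 2·3^2 + 2·3 + 2; sub 4 for 3: 2·4^4 + 2·4^2 + 2·4 + 2; = 554; G_2 = 554−1 = 553
step 2: 553 = 2·4^4 + 2·4^2 + 2·4 + 1; sub 5 for 4: 2·5^5 + 2·5^2 + 2·5 + 1; = 6311; G_3 = 6311−1 = 6310

2·5^5 + 2·5^2 + 2·5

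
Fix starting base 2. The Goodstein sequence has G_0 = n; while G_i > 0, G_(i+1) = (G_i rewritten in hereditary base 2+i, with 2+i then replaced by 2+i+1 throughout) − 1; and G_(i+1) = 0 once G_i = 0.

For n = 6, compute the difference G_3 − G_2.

2868

(0) 6|_2 = 2^2 + 2 ↦ 3^3 + 3|_3 = 30 ⇒ 29
(1) 29|_3 = 3^3 + 2 ↦ 4^4 + 2|_4 = 258 ⇒ 257
(2) 257|_4 = 4^4 + 1 ↦ 5^5 + 1|_5 = 3126 ⇒ 3125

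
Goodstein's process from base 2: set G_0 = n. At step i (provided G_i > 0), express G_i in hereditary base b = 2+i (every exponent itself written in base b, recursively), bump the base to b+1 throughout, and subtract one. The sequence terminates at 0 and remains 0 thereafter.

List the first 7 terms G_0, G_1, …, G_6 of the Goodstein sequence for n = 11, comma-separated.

11, 84, 1027, 15627, 279937, 5764801, 134217727

G_0 = 11. HB_2(11) = 2^(2 + 1) + 2 + 1. Bump = 85. G_1 = 84.
G_1 = 84. HB_3(84) = 3^(3 + 1) + 3. Bump = 1028. G_2 = 1027.
G_2 = 1027. HB_4(1027) = 4^(4 + 1) + 3. Bump = 15628. G_3 = 15627.
G_3 = 15627. HB_5(15627) = 5^(5 + 1) + 2. Bump = 279938. G_4 = 279937.
G_4 = 279937. HB_6(279937) = 6^(6 + 1) + 1. Bump = 5764802. G_5 = 5764801.
G_5 = 5764801. HB_7(5764801) = 7^(7 + 1). Bump = 134217728. G_6 = 134217727.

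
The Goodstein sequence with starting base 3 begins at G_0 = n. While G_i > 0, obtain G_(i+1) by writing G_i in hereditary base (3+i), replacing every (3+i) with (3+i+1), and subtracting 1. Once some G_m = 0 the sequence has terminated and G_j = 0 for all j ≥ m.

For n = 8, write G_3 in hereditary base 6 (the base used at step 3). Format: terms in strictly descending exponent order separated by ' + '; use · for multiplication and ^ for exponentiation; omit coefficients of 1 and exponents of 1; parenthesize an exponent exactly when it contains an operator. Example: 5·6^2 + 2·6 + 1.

6 + 5

8 —HB3→ 2·3 + 2 —bump→ 2·4 + 2 = 10 —(−1)→ 9
9 —HB4→ 2·4 + 1 —bump→ 2·5 + 1 = 11 —(−1)→ 10
10 —HB5→ 2·5 —bump→ 2·6 = 12 —(−1)→ 11
11 —HB6→ 6 + 5 —bump→ 7 + 5 = 12 —(−1)→ 11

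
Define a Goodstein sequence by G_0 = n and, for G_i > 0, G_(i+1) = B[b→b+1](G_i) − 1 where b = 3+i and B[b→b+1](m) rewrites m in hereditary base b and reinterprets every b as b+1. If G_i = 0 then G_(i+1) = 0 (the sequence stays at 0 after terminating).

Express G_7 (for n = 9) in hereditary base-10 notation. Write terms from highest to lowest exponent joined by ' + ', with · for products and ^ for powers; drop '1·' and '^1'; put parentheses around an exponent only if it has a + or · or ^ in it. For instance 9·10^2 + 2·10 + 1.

2·10 + 5

i=0: 9 = 3^2 (b=3); 3→4: 4^2 = 16; 16−1 = 15
i=1: 15 = 3·4 + 3 (b=4); 4→5: 3·5 + 3 = 18; 18−1 = 17
i=2: 17 = 3·5 + 2 (b=5); 5→6: 3·6 + 2 = 20; 20−1 = 19
i=3: 19 = 3·6 + 1 (b=6); 6→7: 3·7 + 1 = 22; 22−1 = 21
i=4: 21 = 3·7 (b=7); 7→8: 3·8 = 24; 24−1 = 23
i=5: 23 = 2·8 + 7 (b=8); 8→9: 2·9 + 7 = 25; 25−1 = 24
i=6: 24 = 2·9 + 6 (b=9); 9→10: 2·10 + 6 = 26; 26−1 = 25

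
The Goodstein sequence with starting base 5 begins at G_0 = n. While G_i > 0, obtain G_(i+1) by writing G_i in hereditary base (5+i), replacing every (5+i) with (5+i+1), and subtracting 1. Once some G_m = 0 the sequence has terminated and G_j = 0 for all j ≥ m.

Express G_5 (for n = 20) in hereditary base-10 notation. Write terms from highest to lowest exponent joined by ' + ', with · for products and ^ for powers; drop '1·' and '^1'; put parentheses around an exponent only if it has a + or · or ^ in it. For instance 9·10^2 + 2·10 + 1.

G_0 = 20. HB_5(20) = 4·5. Bump = 24. G_1 = 23.
G_1 = 23. HB_6(23) = 3·6 + 5. Bump = 26. G_2 = 25.
G_2 = 25. HB_7(25) = 3·7 + 4. Bump = 28. G_3 = 27.
G_3 = 27. HB_8(27) = 3·8 + 3. Bump = 30. G_4 = 29.
G_4 = 29. HB_9(29) = 3·9 + 2. Bump = 32. G_5 = 31.
G_5 = 31. HB_10(31) = 3·10 + 1. Bump = 34. G_6 = 33.

3·10 + 1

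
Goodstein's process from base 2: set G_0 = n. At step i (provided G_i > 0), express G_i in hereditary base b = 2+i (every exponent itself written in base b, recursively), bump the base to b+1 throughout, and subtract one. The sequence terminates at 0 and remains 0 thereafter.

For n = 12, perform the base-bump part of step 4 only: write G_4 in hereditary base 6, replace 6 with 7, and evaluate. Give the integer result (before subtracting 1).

5764911

base 2: 12 = 2^(2 + 1) + 2^2; at 3: 3^(3 + 1) + 3^3 = 108; next = 107
base 3: 107 = 3^(3 + 1) + 2·3^2 + 2·3 + 2; at 4: 4^(4 + 1) + 2·4^2 + 2·4 + 2 = 1066; next = 1065
base 4: 1065 = 4^(4 + 1) + 2·4^2 + 2·4 + 1; at 5: 5^(5 + 1) + 2·5^2 + 2·5 + 1 = 15686; next = 15685
base 5: 15685 = 5^(5 + 1) + 2·5^2 + 2·5; at 6: 6^(6 + 1) + 2·6^2 + 2·6 = 280020; next = 280019
base 6: 280019 = 6^(6 + 1) + 2·6^2 + 6 + 5; at 7: 7^(7 + 1) + 2·7^2 + 7 + 5 = 5764911; next = 5764910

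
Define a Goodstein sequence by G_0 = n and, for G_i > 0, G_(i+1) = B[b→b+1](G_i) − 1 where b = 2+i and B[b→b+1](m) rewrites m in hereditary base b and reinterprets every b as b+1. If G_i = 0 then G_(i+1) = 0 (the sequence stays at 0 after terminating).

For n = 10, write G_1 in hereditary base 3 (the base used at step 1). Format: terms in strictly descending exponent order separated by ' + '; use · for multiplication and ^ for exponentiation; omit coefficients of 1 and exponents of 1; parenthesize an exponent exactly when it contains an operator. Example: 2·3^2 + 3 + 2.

3^(3 + 1) + 2

10 —HB2→ 2^(2 + 1) + 2 —bump→ 3^(3 + 1) + 3 = 84 —(−1)→ 83
83 —HB3→ 3^(3 + 1) + 2 —bump→ 4^(4 + 1) + 2 = 1026 —(−1)→ 1025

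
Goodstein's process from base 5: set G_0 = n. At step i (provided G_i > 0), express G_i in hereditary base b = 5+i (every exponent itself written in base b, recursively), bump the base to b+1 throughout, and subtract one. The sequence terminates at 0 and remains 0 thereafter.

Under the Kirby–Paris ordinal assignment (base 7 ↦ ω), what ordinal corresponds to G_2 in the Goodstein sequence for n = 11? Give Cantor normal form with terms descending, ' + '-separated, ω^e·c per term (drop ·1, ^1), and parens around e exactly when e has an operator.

ω + 6

G_0 = 11. HB_5(11) = 2·5 + 1. Bump = 13. G_1 = 12.
G_1 = 12. HB_6(12) = 2·6. Bump = 14. G_2 = 13.
G_2 = 13. HB_7(13) = 7 + 6. Bump = 14. G_3 = 13.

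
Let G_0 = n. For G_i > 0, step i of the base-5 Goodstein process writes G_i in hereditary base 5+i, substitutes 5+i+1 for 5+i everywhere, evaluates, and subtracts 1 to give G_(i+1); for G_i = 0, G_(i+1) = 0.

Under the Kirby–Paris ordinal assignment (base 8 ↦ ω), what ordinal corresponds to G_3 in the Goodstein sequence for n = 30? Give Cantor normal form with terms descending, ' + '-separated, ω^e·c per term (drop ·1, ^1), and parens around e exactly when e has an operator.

ω^2 + 3

G_0=30  [base 5] 5^2 + 5  →[5↦6]→  6^2 + 6 = 42  −1 ⇒ G_1=41
G_1=41  [base 6] 6^2 + 5  →[6↦7]→  7^2 + 5 = 54  −1 ⇒ G_2=53
G_2=53  [base 7] 7^2 + 4  →[7↦8]→  8^2 + 4 = 68  −1 ⇒ G_3=67
G_3=67  [base 8] 8^2 + 3  →[8↦9]→  9^2 + 3 = 84  −1 ⇒ G_4=83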